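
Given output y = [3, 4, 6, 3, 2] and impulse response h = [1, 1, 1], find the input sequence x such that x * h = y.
Deconvolve y=[3, 4, 6, 3, 2] by h=[1, 1, 1]. Since h[0]=1, solve forward: x[0] = y[0] / 1 = 3; x[1] = (y[1] - 3×1) / 1 = 1; x[2] = (y[2] - 1×1 - 3×1) / 1 = 2. So x = [3, 1, 2]. Check by forward convolution: y[0] = 3×1 = 3; y[1] = 3×1 + 1×1 = 4; y[2] = 3×1 + 1×1 + 2×1 = 6; y[3] = 1×1 + 2×1 = 3; y[4] = 2×1 = 2

[3, 1, 2]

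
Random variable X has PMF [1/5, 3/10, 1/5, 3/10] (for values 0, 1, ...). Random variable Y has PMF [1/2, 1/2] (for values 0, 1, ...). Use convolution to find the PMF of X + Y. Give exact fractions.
P(X+Y=k) = Σ_i P(X=i)·P(Y=k-i) — a convolution of [1/5, 3/10, 1/5, 3/10] and [1/2, 1/2]. P(X+Y=0) = (1/5)×(1/2) = 1/10; P(X+Y=1) = (1/5)×(1/2) + (3/10)×(1/2) = 1/10 + 3/20 = 1/4; P(X+Y=2) = (3/10)×(1/2) + (1/5)×(1/2) = 3/20 + 1/10 = 1/4; P(X+Y=3) = (1/5)×(1/2) + (3/10)×(1/2) = 1/10 + 3/20 = 1/4; P(X+Y=4) = (3/10)×(1/2) = 3/20. PMF: [1/10, 1/4, 1/4, 1/4, 3/20] (sums to 1 ✓)

[1/10, 1/4, 1/4, 1/4, 3/20]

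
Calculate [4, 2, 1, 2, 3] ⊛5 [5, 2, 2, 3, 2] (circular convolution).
Use y[k] = Σ_j x[j]·h[(k-j) mod 5]. y[0] = 4×5 + 2×2 + 1×3 + 2×2 + 3×2 = 37; y[1] = 4×2 + 2×5 + 1×2 + 2×3 + 3×2 = 32; y[2] = 4×2 + 2×2 + 1×5 + 2×2 + 3×3 = 30; y[3] = 4×3 + 2×2 + 1×2 + 2×5 + 3×2 = 34; y[4] = 4×2 + 2×3 + 1×2 + 2×2 + 3×5 = 35. Result: [37, 32, 30, 34, 35]

[37, 32, 30, 34, 35]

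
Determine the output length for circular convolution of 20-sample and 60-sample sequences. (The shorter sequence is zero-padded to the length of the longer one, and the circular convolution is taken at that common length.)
Circular convolution (zero-padding the shorter input) has length max(m, n) = max(20, 60) = 60

60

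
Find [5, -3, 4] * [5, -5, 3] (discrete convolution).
y[0] = 5×5 = 25; y[1] = 5×-5 + -3×5 = -40; y[2] = 5×3 + -3×-5 + 4×5 = 50; y[3] = -3×3 + 4×-5 = -29; y[4] = 4×3 = 12

[25, -40, 50, -29, 12]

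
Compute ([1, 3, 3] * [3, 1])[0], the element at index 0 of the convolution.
Use y[k] = Σ_i a[i]·b[k-i] at k=0. y[0] = 1×3 = 3

3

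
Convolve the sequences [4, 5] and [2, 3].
y[0] = 4×2 = 8; y[1] = 4×3 + 5×2 = 22; y[2] = 5×3 = 15

[8, 22, 15]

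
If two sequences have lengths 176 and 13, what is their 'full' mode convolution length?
Linear/full convolution length: m + n - 1 = 176 + 13 - 1 = 188

188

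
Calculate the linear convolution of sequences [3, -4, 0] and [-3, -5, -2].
y[0] = 3×-3 = -9; y[1] = 3×-5 + -4×-3 = -3; y[2] = 3×-2 + -4×-5 + 0×-3 = 14; y[3] = -4×-2 + 0×-5 = 8; y[4] = 0×-2 = 0

[-9, -3, 14, 8, 0]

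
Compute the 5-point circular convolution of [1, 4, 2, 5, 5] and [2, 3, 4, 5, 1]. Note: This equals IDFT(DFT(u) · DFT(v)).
Either evaluate y[k] = Σ_j u[j]·v[(k-j) mod 5] directly, or use IDFT(DFT(u) · DFT(v)). y[0] = 1×2 + 4×1 + 2×5 + 5×4 + 5×3 = 51; y[1] = 1×3 + 4×2 + 2×1 + 5×5 + 5×4 = 58; y[2] = 1×4 + 4×3 + 2×2 + 5×1 + 5×5 = 50; y[3] = 1×5 + 4×4 + 2×3 + 5×2 + 5×1 = 42; y[4] = 1×1 + 4×5 + 2×4 + 5×3 + 5×2 = 54. Result: [51, 58, 50, 42, 54]

[51, 58, 50, 42, 54]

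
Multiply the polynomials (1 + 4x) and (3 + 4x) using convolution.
Ascending coefficients: a = [1, 4], b = [3, 4]. c[0] = 1×3 = 3; c[1] = 1×4 + 4×3 = 16; c[2] = 4×4 = 16. Result coefficients: [3, 16, 16] → 3 + 16x + 16x^2

3 + 16x + 16x^2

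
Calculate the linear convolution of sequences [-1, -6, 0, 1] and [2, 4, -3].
y[0] = -1×2 = -2; y[1] = -1×4 + -6×2 = -16; y[2] = -1×-3 + -6×4 + 0×2 = -21; y[3] = -6×-3 + 0×4 + 1×2 = 20; y[4] = 0×-3 + 1×4 = 4; y[5] = 1×-3 = -3

[-2, -16, -21, 20, 4, -3]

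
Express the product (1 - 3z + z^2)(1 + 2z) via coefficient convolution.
Ascending coefficients: a = [1, -3, 1], b = [1, 2]. c[0] = 1×1 = 1; c[1] = 1×2 + -3×1 = -1; c[2] = -3×2 + 1×1 = -5; c[3] = 1×2 = 2. Result coefficients: [1, -1, -5, 2] → 1 - z - 5z^2 + 2z^3

1 - z - 5z^2 + 2z^3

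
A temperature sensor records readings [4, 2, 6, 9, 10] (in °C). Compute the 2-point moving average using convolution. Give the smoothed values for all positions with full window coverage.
2-point moving average kernel = [1, 1]. Apply in 'valid' mode (full window coverage): avg[0] = (4 + 2) / 2 = 3.0; avg[1] = (2 + 6) / 2 = 4.0; avg[2] = (6 + 9) / 2 = 7.5; avg[3] = (9 + 10) / 2 = 9.5. Smoothed values: [3.0, 4.0, 7.5, 9.5]

[3.0, 4.0, 7.5, 9.5]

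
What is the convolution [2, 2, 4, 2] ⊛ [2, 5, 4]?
y[0] = 2×2 = 4; y[1] = 2×5 + 2×2 = 14; y[2] = 2×4 + 2×5 + 4×2 = 26; y[3] = 2×4 + 4×5 + 2×2 = 32; y[4] = 4×4 + 2×5 = 26; y[5] = 2×4 = 8

[4, 14, 26, 32, 26, 8]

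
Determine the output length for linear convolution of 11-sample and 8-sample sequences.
Linear/full convolution length: m + n - 1 = 11 + 8 - 1 = 18

18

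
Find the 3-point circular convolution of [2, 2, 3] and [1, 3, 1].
Use y[k] = Σ_j f[j]·g[(k-j) mod 3]. y[0] = 2×1 + 2×1 + 3×3 = 13; y[1] = 2×3 + 2×1 + 3×1 = 11; y[2] = 2×1 + 2×3 + 3×1 = 11. Result: [13, 11, 11]

[13, 11, 11]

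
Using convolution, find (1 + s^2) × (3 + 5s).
Ascending coefficients: a = [1, 0, 1], b = [3, 5]. c[0] = 1×3 = 3; c[1] = 1×5 + 0×3 = 5; c[2] = 0×5 + 1×3 = 3; c[3] = 1×5 = 5. Result coefficients: [3, 5, 3, 5] → 3 + 5s + 3s^2 + 5s^3

3 + 5s + 3s^2 + 5s^3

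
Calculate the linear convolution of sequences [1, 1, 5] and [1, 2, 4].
y[0] = 1×1 = 1; y[1] = 1×2 + 1×1 = 3; y[2] = 1×4 + 1×2 + 5×1 = 11; y[3] = 1×4 + 5×2 = 14; y[4] = 5×4 = 20

[1, 3, 11, 14, 20]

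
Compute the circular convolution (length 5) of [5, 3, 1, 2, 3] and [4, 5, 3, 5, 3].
Use y[k] = Σ_j u[j]·v[(k-j) mod 5]. y[0] = 5×4 + 3×3 + 1×5 + 2×3 + 3×5 = 55; y[1] = 5×5 + 3×4 + 1×3 + 2×5 + 3×3 = 59; y[2] = 5×3 + 3×5 + 1×4 + 2×3 + 3×5 = 55; y[3] = 5×5 + 3×3 + 1×5 + 2×4 + 3×3 = 56; y[4] = 5×3 + 3×5 + 1×3 + 2×5 + 3×4 = 55. Result: [55, 59, 55, 56, 55]

[55, 59, 55, 56, 55]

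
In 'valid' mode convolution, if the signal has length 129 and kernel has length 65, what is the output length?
'Valid' mode counts only positions where the kernel fully overlaps the signal: m - n + 1 = 129 - 65 + 1 = 65

65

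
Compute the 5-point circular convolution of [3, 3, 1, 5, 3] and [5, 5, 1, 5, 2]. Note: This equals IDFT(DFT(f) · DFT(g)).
Either evaluate y[k] = Σ_j f[j]·g[(k-j) mod 5] directly, or use IDFT(DFT(f) · DFT(g)). y[0] = 3×5 + 3×2 + 1×5 + 5×1 + 3×5 = 46; y[1] = 3×5 + 3×5 + 1×2 + 5×5 + 3×1 = 60; y[2] = 3×1 + 3×5 + 1×5 + 5×2 + 3×5 = 48; y[3] = 3×5 + 3×1 + 1×5 + 5×5 + 3×2 = 54; y[4] = 3×2 + 3×5 + 1×1 + 5×5 + 3×5 = 62. Result: [46, 60, 48, 54, 62]

[46, 60, 48, 54, 62]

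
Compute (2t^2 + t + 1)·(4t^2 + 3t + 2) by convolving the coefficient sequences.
Ascending coefficients: a = [1, 1, 2], b = [2, 3, 4]. c[0] = 1×2 = 2; c[1] = 1×3 + 1×2 = 5; c[2] = 1×4 + 1×3 + 2×2 = 11; c[3] = 1×4 + 2×3 = 10; c[4] = 2×4 = 8. Result coefficients: [2, 5, 11, 10, 8] → 8t^4 + 10t^3 + 11t^2 + 5t + 2

8t^4 + 10t^3 + 11t^2 + 5t + 2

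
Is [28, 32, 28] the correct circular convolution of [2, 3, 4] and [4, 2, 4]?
Recompute circular convolution of [2, 3, 4] and [4, 2, 4]: y[0] = 2×4 + 3×4 + 4×2 = 28; y[1] = 2×2 + 3×4 + 4×4 = 32; y[2] = 2×4 + 3×2 + 4×4 = 30 → [28, 32, 30]. Compare to given [28, 32, 28]: they differ at index 2: given 28, correct 30, so answer: No

No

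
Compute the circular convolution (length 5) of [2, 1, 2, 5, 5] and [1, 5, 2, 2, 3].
Use y[k] = Σ_j s[j]·t[(k-j) mod 5]. y[0] = 2×1 + 1×3 + 2×2 + 5×2 + 5×5 = 44; y[1] = 2×5 + 1×1 + 2×3 + 5×2 + 5×2 = 37; y[2] = 2×2 + 1×5 + 2×1 + 5×3 + 5×2 = 36; y[3] = 2×2 + 1×2 + 2×5 + 5×1 + 5×3 = 36; y[4] = 2×3 + 1×2 + 2×2 + 5×5 + 5×1 = 42. Result: [44, 37, 36, 36, 42]

[44, 37, 36, 36, 42]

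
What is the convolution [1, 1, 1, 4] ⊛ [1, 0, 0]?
y[0] = 1×1 = 1; y[1] = 1×0 + 1×1 = 1; y[2] = 1×0 + 1×0 + 1×1 = 1; y[3] = 1×0 + 1×0 + 4×1 = 4; y[4] = 1×0 + 4×0 = 0; y[5] = 4×0 = 0

[1, 1, 1, 4, 0, 0]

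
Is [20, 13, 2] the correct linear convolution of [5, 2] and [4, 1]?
Recompute linear convolution of [5, 2] and [4, 1]: y[0] = 5×4 = 20; y[1] = 5×1 + 2×4 = 13; y[2] = 2×1 = 2 → [20, 13, 2]. Given [20, 13, 2] matches, so answer: Yes

Yes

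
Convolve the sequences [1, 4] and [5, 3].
y[0] = 1×5 = 5; y[1] = 1×3 + 4×5 = 23; y[2] = 4×3 = 12

[5, 23, 12]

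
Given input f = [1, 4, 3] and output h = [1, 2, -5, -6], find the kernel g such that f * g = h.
Output length 4 = len(f) + len(g) - 1 ⇒ len(g) = 2. Solve g forward using g[k] = (h[k] - Σ_{i≥1} f[i]·g[k-i]) / f[0]: g[0] = h[0] / f[0] = 1 / 1 = 1; g[1] = (h[1] - 4×1) / f[0] = (2 - 4×1) / 1 = -2. So g = [1, -2]. Forward-check [1, 4, 3] * [1, -2]: h[0] = 1×1 = 1; h[1] = 1×-2 + 4×1 = 2; h[2] = 4×-2 + 3×1 = -5; h[3] = 3×-2 = -6 → [1, 2, -5, -6] ✓

[1, -2]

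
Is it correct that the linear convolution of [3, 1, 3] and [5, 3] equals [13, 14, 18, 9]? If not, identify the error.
Recompute linear convolution of [3, 1, 3] and [5, 3]: y[0] = 3×5 = 15; y[1] = 3×3 + 1×5 = 14; y[2] = 1×3 + 3×5 = 18; y[3] = 3×3 = 9 → [15, 14, 18, 9]. Compare to given [13, 14, 18, 9]: they differ at index 0: given 13, correct 15, so answer: No

No. Error at index 0: given 13, correct 15.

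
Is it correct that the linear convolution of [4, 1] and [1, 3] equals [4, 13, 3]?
Recompute linear convolution of [4, 1] and [1, 3]: y[0] = 4×1 = 4; y[1] = 4×3 + 1×1 = 13; y[2] = 1×3 = 3 → [4, 13, 3]. Given [4, 13, 3] matches, so answer: Yes

Yes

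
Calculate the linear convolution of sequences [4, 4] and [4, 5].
y[0] = 4×4 = 16; y[1] = 4×5 + 4×4 = 36; y[2] = 4×5 = 20

[16, 36, 20]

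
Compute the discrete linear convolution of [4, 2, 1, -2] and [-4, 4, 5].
y[0] = 4×-4 = -16; y[1] = 4×4 + 2×-4 = 8; y[2] = 4×5 + 2×4 + 1×-4 = 24; y[3] = 2×5 + 1×4 + -2×-4 = 22; y[4] = 1×5 + -2×4 = -3; y[5] = -2×5 = -10

[-16, 8, 24, 22, -3, -10]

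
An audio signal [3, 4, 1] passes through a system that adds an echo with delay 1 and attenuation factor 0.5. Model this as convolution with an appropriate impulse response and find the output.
Direct-path + delayed-attenuated-path model → impulse response h = [1, 0.5] (1 at lag 0, 0.5 at lag 1). Output y[n] = x[n] + 0.5·x[n - 1] (with x[n] = 0 outside 0..2): y[0] = 3 + 0.5×0 = 3; y[1] = 4 + 0.5×3 = 5.5; y[2] = 1 + 0.5×4 = 3.0; y[3] = 0 + 0.5×1 = 0.5. So y = [3, 5.5, 3.0, 0.5]

[3, 5.5, 3.0, 0.5]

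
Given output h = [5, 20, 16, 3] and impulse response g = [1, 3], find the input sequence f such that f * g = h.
Deconvolve h=[5, 20, 16, 3] by g=[1, 3]. Since g[0]=1, solve forward: f[0] = h[0] / 1 = 5; f[1] = (h[1] - 5×3) / 1 = 5; f[2] = (h[2] - 5×3) / 1 = 1. So f = [5, 5, 1]. Check by forward convolution: h[0] = 5×1 = 5; h[1] = 5×3 + 5×1 = 20; h[2] = 5×3 + 1×1 = 16; h[3] = 1×3 = 3

[5, 5, 1]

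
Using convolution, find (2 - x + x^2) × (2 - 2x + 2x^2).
Ascending coefficients: a = [2, -1, 1], b = [2, -2, 2]. c[0] = 2×2 = 4; c[1] = 2×-2 + -1×2 = -6; c[2] = 2×2 + -1×-2 + 1×2 = 8; c[3] = -1×2 + 1×-2 = -4; c[4] = 1×2 = 2. Result coefficients: [4, -6, 8, -4, 2] → 4 - 6x + 8x^2 - 4x^3 + 2x^4

4 - 6x + 8x^2 - 4x^3 + 2x^4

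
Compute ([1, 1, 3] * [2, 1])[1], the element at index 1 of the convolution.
Use y[k] = Σ_i a[i]·b[k-i] at k=1. y[1] = 1×1 + 1×2 = 3

3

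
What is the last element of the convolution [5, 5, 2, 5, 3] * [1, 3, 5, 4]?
Use y[k] = Σ_i a[i]·b[k-i] at k=7. y[7] = 3×4 = 12

12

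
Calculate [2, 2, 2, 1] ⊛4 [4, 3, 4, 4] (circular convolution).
Use y[k] = Σ_j x[j]·h[(k-j) mod 4]. y[0] = 2×4 + 2×4 + 2×4 + 1×3 = 27; y[1] = 2×3 + 2×4 + 2×4 + 1×4 = 26; y[2] = 2×4 + 2×3 + 2×4 + 1×4 = 26; y[3] = 2×4 + 2×4 + 2×3 + 1×4 = 26. Result: [27, 26, 26, 26]

[27, 26, 26, 26]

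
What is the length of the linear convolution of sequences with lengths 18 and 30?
Linear/full convolution length: m + n - 1 = 18 + 30 - 1 = 47

47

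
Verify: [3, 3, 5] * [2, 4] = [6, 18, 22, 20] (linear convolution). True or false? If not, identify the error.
Recompute linear convolution of [3, 3, 5] and [2, 4]: y[0] = 3×2 = 6; y[1] = 3×4 + 3×2 = 18; y[2] = 3×4 + 5×2 = 22; y[3] = 5×4 = 20 → [6, 18, 22, 20]. Given [6, 18, 22, 20] matches, so answer: Yes

Yes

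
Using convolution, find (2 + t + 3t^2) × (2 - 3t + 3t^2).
Ascending coefficients: a = [2, 1, 3], b = [2, -3, 3]. c[0] = 2×2 = 4; c[1] = 2×-3 + 1×2 = -4; c[2] = 2×3 + 1×-3 + 3×2 = 9; c[3] = 1×3 + 3×-3 = -6; c[4] = 3×3 = 9. Result coefficients: [4, -4, 9, -6, 9] → 4 - 4t + 9t^2 - 6t^3 + 9t^4

4 - 4t + 9t^2 - 6t^3 + 9t^4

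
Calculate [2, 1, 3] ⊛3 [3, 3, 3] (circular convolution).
Use y[k] = Σ_j s[j]·t[(k-j) mod 3]. y[0] = 2×3 + 1×3 + 3×3 = 18; y[1] = 2×3 + 1×3 + 3×3 = 18; y[2] = 2×3 + 1×3 + 3×3 = 18. Result: [18, 18, 18]

[18, 18, 18]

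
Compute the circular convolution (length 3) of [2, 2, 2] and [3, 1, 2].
Use y[k] = Σ_j f[j]·g[(k-j) mod 3]. y[0] = 2×3 + 2×2 + 2×1 = 12; y[1] = 2×1 + 2×3 + 2×2 = 12; y[2] = 2×2 + 2×1 + 2×3 = 12. Result: [12, 12, 12]

[12, 12, 12]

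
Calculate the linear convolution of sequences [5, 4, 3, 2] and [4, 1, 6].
y[0] = 5×4 = 20; y[1] = 5×1 + 4×4 = 21; y[2] = 5×6 + 4×1 + 3×4 = 46; y[3] = 4×6 + 3×1 + 2×4 = 35; y[4] = 3×6 + 2×1 = 20; y[5] = 2×6 = 12

[20, 21, 46, 35, 20, 12]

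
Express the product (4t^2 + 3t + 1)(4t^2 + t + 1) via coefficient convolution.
Ascending coefficients: a = [1, 3, 4], b = [1, 1, 4]. c[0] = 1×1 = 1; c[1] = 1×1 + 3×1 = 4; c[2] = 1×4 + 3×1 + 4×1 = 11; c[3] = 3×4 + 4×1 = 16; c[4] = 4×4 = 16. Result coefficients: [1, 4, 11, 16, 16] → 16t^4 + 16t^3 + 11t^2 + 4t + 1

16t^4 + 16t^3 + 11t^2 + 4t + 1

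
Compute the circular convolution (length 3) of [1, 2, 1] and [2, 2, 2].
Use y[k] = Σ_j x[j]·h[(k-j) mod 3]. y[0] = 1×2 + 2×2 + 1×2 = 8; y[1] = 1×2 + 2×2 + 1×2 = 8; y[2] = 1×2 + 2×2 + 1×2 = 8. Result: [8, 8, 8]

[8, 8, 8]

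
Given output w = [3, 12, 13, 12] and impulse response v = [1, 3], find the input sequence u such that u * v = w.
Deconvolve w=[3, 12, 13, 12] by v=[1, 3]. Since v[0]=1, solve forward: u[0] = w[0] / 1 = 3; u[1] = (w[1] - 3×3) / 1 = 3; u[2] = (w[2] - 3×3) / 1 = 4. So u = [3, 3, 4]. Check by forward convolution: w[0] = 3×1 = 3; w[1] = 3×3 + 3×1 = 12; w[2] = 3×3 + 4×1 = 13; w[3] = 4×3 = 12

[3, 3, 4]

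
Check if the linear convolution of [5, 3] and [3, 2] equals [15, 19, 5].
Recompute linear convolution of [5, 3] and [3, 2]: y[0] = 5×3 = 15; y[1] = 5×2 + 3×3 = 19; y[2] = 3×2 = 6 → [15, 19, 6]. Compare to given [15, 19, 5]: they differ at index 2: given 5, correct 6, so answer: No

No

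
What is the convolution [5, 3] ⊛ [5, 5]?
y[0] = 5×5 = 25; y[1] = 5×5 + 3×5 = 40; y[2] = 3×5 = 15

[25, 40, 15]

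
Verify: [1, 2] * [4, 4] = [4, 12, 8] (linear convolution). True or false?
Recompute linear convolution of [1, 2] and [4, 4]: y[0] = 1×4 = 4; y[1] = 1×4 + 2×4 = 12; y[2] = 2×4 = 8 → [4, 12, 8]. Given [4, 12, 8] matches, so answer: Yes

Yes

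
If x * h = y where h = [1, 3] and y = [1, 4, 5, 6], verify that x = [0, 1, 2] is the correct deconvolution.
Forward-compute [0, 1, 2] * [1, 3]: y[0] = 0×1 = 0; y[1] = 0×3 + 1×1 = 1; y[2] = 1×3 + 2×1 = 5; y[3] = 2×3 = 6 → [0, 1, 5, 6]. Does not match given y = [1, 4, 5, 6].

Not verified. [0, 1, 2] * [1, 3] = [0, 1, 5, 6], which differs from [1, 4, 5, 6] at index 0.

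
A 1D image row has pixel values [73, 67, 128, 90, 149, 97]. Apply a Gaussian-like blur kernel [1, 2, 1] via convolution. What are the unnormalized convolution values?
Convolve image row [73, 67, 128, 90, 149, 97] with kernel [1, 2, 1]: y[0] = 73×1 = 73; y[1] = 73×2 + 67×1 = 213; y[2] = 73×1 + 67×2 + 128×1 = 335; y[3] = 67×1 + 128×2 + 90×1 = 413; y[4] = 128×1 + 90×2 + 149×1 = 457; y[5] = 90×1 + 149×2 + 97×1 = 485; y[6] = 149×1 + 97×2 = 343; y[7] = 97×1 = 97 → [73, 213, 335, 413, 457, 485, 343, 97]. Normalization factor = sum(kernel) = 4.

[73, 213, 335, 413, 457, 485, 343, 97]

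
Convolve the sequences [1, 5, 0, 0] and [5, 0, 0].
y[0] = 1×5 = 5; y[1] = 1×0 + 5×5 = 25; y[2] = 1×0 + 5×0 + 0×5 = 0; y[3] = 5×0 + 0×0 + 0×5 = 0; y[4] = 0×0 + 0×0 = 0; y[5] = 0×0 = 0

[5, 25, 0, 0, 0, 0]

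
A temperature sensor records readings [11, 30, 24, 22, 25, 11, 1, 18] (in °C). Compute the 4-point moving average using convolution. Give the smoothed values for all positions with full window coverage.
4-point moving average kernel = [1, 1, 1, 1]. Apply in 'valid' mode (full window coverage): avg[0] = (11 + 30 + 24 + 22) / 4 = 21.75; avg[1] = (30 + 24 + 22 + 25) / 4 = 25.25; avg[2] = (24 + 22 + 25 + 11) / 4 = 20.5; avg[3] = (22 + 25 + 11 + 1) / 4 = 14.75; avg[4] = (25 + 11 + 1 + 18) / 4 = 13.75. Smoothed values: [21.75, 25.25, 20.5, 14.75, 13.75]

[21.75, 25.25, 20.5, 14.75, 13.75]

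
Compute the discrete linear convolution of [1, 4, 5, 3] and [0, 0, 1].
y[0] = 1×0 = 0; y[1] = 1×0 + 4×0 = 0; y[2] = 1×1 + 4×0 + 5×0 = 1; y[3] = 4×1 + 5×0 + 3×0 = 4; y[4] = 5×1 + 3×0 = 5; y[5] = 3×1 = 3

[0, 0, 1, 4, 5, 3]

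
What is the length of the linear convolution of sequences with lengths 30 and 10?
Linear/full convolution length: m + n - 1 = 30 + 10 - 1 = 39

39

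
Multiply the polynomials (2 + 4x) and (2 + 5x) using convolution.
Ascending coefficients: a = [2, 4], b = [2, 5]. c[0] = 2×2 = 4; c[1] = 2×5 + 4×2 = 18; c[2] = 4×5 = 20. Result coefficients: [4, 18, 20] → 4 + 18x + 20x^2

4 + 18x + 20x^2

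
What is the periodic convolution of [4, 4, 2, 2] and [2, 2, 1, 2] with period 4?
Use y[k] = Σ_j f[j]·g[(k-j) mod 4]. y[0] = 4×2 + 4×2 + 2×1 + 2×2 = 22; y[1] = 4×2 + 4×2 + 2×2 + 2×1 = 22; y[2] = 4×1 + 4×2 + 2×2 + 2×2 = 20; y[3] = 4×2 + 4×1 + 2×2 + 2×2 = 20. Result: [22, 22, 20, 20]

[22, 22, 20, 20]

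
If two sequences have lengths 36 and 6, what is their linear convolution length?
Linear/full convolution length: m + n - 1 = 36 + 6 - 1 = 41

41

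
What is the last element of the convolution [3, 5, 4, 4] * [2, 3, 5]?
Use y[k] = Σ_i a[i]·b[k-i] at k=5. y[5] = 4×5 = 20

20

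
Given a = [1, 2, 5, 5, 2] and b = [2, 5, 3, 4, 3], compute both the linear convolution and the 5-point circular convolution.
Linear: y_lin[0] = 1×2 = 2; y_lin[1] = 1×5 + 2×2 = 9; y_lin[2] = 1×3 + 2×5 + 5×2 = 23; y_lin[3] = 1×4 + 2×3 + 5×5 + 5×2 = 45; y_lin[4] = 1×3 + 2×4 + 5×3 + 5×5 + 2×2 = 55; y_lin[5] = 2×3 + 5×4 + 5×3 + 2×5 = 51; y_lin[6] = 5×3 + 5×4 + 2×3 = 41; y_lin[7] = 5×3 + 2×4 = 23; y_lin[8] = 2×3 = 6 → [2, 9, 23, 45, 55, 51, 41, 23, 6]. Circular (length 5): y[0] = 1×2 + 2×3 + 5×4 + 5×3 + 2×5 = 53; y[1] = 1×5 + 2×2 + 5×3 + 5×4 + 2×3 = 50; y[2] = 1×3 + 2×5 + 5×2 + 5×3 + 2×4 = 46; y[3] = 1×4 + 2×3 + 5×5 + 5×2 + 2×3 = 51; y[4] = 1×3 + 2×4 + 5×3 + 5×5 + 2×2 = 55 → [53, 50, 46, 51, 55]

Linear: [2, 9, 23, 45, 55, 51, 41, 23, 6], Circular: [53, 50, 46, 51, 55]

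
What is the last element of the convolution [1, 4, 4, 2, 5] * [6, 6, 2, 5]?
Use y[k] = Σ_i a[i]·b[k-i] at k=7. y[7] = 5×5 = 25

25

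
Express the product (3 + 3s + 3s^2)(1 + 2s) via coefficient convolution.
Ascending coefficients: a = [3, 3, 3], b = [1, 2]. c[0] = 3×1 = 3; c[1] = 3×2 + 3×1 = 9; c[2] = 3×2 + 3×1 = 9; c[3] = 3×2 = 6. Result coefficients: [3, 9, 9, 6] → 3 + 9s + 9s^2 + 6s^3

3 + 9s + 9s^2 + 6s^3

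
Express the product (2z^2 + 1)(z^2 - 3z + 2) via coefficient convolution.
Ascending coefficients: a = [1, 0, 2], b = [2, -3, 1]. c[0] = 1×2 = 2; c[1] = 1×-3 + 0×2 = -3; c[2] = 1×1 + 0×-3 + 2×2 = 5; c[3] = 0×1 + 2×-3 = -6; c[4] = 2×1 = 2. Result coefficients: [2, -3, 5, -6, 2] → 2z^4 - 6z^3 + 5z^2 - 3z + 2

2z^4 - 6z^3 + 5z^2 - 3z + 2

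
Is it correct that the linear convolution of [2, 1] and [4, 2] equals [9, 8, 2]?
Recompute linear convolution of [2, 1] and [4, 2]: y[0] = 2×4 = 8; y[1] = 2×2 + 1×4 = 8; y[2] = 1×2 = 2 → [8, 8, 2]. Compare to given [9, 8, 2]: they differ at index 0: given 9, correct 8, so answer: No

No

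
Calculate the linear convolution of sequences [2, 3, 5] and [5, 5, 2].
y[0] = 2×5 = 10; y[1] = 2×5 + 3×5 = 25; y[2] = 2×2 + 3×5 + 5×5 = 44; y[3] = 3×2 + 5×5 = 31; y[4] = 5×2 = 10

[10, 25, 44, 31, 10]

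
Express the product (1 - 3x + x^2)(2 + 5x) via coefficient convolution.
Ascending coefficients: a = [1, -3, 1], b = [2, 5]. c[0] = 1×2 = 2; c[1] = 1×5 + -3×2 = -1; c[2] = -3×5 + 1×2 = -13; c[3] = 1×5 = 5. Result coefficients: [2, -1, -13, 5] → 2 - x - 13x^2 + 5x^3

2 - x - 13x^2 + 5x^3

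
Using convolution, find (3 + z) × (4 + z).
Ascending coefficients: a = [3, 1], b = [4, 1]. c[0] = 3×4 = 12; c[1] = 3×1 + 1×4 = 7; c[2] = 1×1 = 1. Result coefficients: [12, 7, 1] → 12 + 7z + z^2

12 + 7z + z^2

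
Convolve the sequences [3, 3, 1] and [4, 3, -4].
y[0] = 3×4 = 12; y[1] = 3×3 + 3×4 = 21; y[2] = 3×-4 + 3×3 + 1×4 = 1; y[3] = 3×-4 + 1×3 = -9; y[4] = 1×-4 = -4

[12, 21, 1, -9, -4]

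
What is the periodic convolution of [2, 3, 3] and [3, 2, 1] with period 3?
Use y[k] = Σ_j x[j]·h[(k-j) mod 3]. y[0] = 2×3 + 3×1 + 3×2 = 15; y[1] = 2×2 + 3×3 + 3×1 = 16; y[2] = 2×1 + 3×2 + 3×3 = 17. Result: [15, 16, 17]

[15, 16, 17]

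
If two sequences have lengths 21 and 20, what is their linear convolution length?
Linear/full convolution length: m + n - 1 = 21 + 20 - 1 = 40

40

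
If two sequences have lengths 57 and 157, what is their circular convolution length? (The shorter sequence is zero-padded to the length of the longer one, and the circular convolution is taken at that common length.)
Circular convolution (zero-padding the shorter input) has length max(m, n) = max(57, 157) = 157

157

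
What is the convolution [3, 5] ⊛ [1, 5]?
y[0] = 3×1 = 3; y[1] = 3×5 + 5×1 = 20; y[2] = 5×5 = 25

[3, 20, 25]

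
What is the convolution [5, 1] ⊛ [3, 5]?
y[0] = 5×3 = 15; y[1] = 5×5 + 1×3 = 28; y[2] = 1×5 = 5

[15, 28, 5]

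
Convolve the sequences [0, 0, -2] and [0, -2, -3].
y[0] = 0×0 = 0; y[1] = 0×-2 + 0×0 = 0; y[2] = 0×-3 + 0×-2 + -2×0 = 0; y[3] = 0×-3 + -2×-2 = 4; y[4] = -2×-3 = 6

[0, 0, 0, 4, 6]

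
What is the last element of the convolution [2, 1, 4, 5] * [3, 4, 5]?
Use y[k] = Σ_i a[i]·b[k-i] at k=5. y[5] = 5×5 = 25

25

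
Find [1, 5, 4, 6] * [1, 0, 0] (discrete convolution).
y[0] = 1×1 = 1; y[1] = 1×0 + 5×1 = 5; y[2] = 1×0 + 5×0 + 4×1 = 4; y[3] = 5×0 + 4×0 + 6×1 = 6; y[4] = 4×0 + 6×0 = 0; y[5] = 6×0 = 0

[1, 5, 4, 6, 0, 0]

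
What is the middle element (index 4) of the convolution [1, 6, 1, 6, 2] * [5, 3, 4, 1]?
Use y[k] = Σ_i a[i]·b[k-i] at k=4. y[4] = 6×1 + 1×4 + 6×3 + 2×5 = 38

38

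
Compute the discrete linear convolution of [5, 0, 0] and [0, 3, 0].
y[0] = 5×0 = 0; y[1] = 5×3 + 0×0 = 15; y[2] = 5×0 + 0×3 + 0×0 = 0; y[3] = 0×0 + 0×3 = 0; y[4] = 0×0 = 0

[0, 15, 0, 0, 0]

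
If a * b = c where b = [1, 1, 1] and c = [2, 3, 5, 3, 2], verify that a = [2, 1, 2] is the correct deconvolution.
Forward-compute [2, 1, 2] * [1, 1, 1]: c[0] = 2×1 = 2; c[1] = 2×1 + 1×1 = 3; c[2] = 2×1 + 1×1 + 2×1 = 5; c[3] = 1×1 + 2×1 = 3; c[4] = 2×1 = 2 → [2, 3, 5, 3, 2]. Matches given c = [2, 3, 5, 3, 2], so verified.

Verified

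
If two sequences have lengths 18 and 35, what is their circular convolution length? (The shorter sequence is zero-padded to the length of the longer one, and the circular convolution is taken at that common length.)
Circular convolution (zero-padding the shorter input) has length max(m, n) = max(18, 35) = 35

35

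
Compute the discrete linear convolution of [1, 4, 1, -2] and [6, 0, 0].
y[0] = 1×6 = 6; y[1] = 1×0 + 4×6 = 24; y[2] = 1×0 + 4×0 + 1×6 = 6; y[3] = 4×0 + 1×0 + -2×6 = -12; y[4] = 1×0 + -2×0 = 0; y[5] = -2×0 = 0

[6, 24, 6, -12, 0, 0]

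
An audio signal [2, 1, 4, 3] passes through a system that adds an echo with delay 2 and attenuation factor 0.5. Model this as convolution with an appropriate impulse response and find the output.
Direct-path + delayed-attenuated-path model → impulse response h = [1, 0, 0.5] (1 at lag 0, 0.5 at lag 2). Output y[n] = x[n] + 0.5·x[n - 2] (with x[n] = 0 outside 0..3): y[0] = 2 + 0.5×0 = 2; y[1] = 1 + 0.5×0 = 1; y[2] = 4 + 0.5×2 = 5.0; y[3] = 3 + 0.5×1 = 3.5; y[4] = 0 + 0.5×4 = 2.0; y[5] = 0 + 0.5×3 = 1.5. So y = [2, 1, 5.0, 3.5, 2.0, 1.5]

[2, 1, 5.0, 3.5, 2.0, 1.5]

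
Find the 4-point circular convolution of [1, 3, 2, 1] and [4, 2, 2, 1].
Use y[k] = Σ_j f[j]·g[(k-j) mod 4]. y[0] = 1×4 + 3×1 + 2×2 + 1×2 = 13; y[1] = 1×2 + 3×4 + 2×1 + 1×2 = 18; y[2] = 1×2 + 3×2 + 2×4 + 1×1 = 17; y[3] = 1×1 + 3×2 + 2×2 + 1×4 = 15. Result: [13, 18, 17, 15]

[13, 18, 17, 15]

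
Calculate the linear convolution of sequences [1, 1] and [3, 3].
y[0] = 1×3 = 3; y[1] = 1×3 + 1×3 = 6; y[2] = 1×3 = 3

[3, 6, 3]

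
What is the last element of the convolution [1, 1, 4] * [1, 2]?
Use y[k] = Σ_i a[i]·b[k-i] at k=3. y[3] = 4×2 = 8

8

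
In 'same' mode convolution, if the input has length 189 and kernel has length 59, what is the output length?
'Same' mode returns an output with the same length as the input: 189

189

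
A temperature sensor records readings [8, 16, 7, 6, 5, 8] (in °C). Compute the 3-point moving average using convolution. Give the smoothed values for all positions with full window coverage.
3-point moving average kernel = [1, 1, 1]. Apply in 'valid' mode (full window coverage): avg[0] = (8 + 16 + 7) / 3 = 10.33; avg[1] = (16 + 7 + 6) / 3 = 9.67; avg[2] = (7 + 6 + 5) / 3 = 6.0; avg[3] = (6 + 5 + 8) / 3 = 6.33. Smoothed values: [10.33, 9.67, 6.0, 6.33]

[10.33, 9.67, 6.0, 6.33]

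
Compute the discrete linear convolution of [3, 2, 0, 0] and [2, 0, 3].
y[0] = 3×2 = 6; y[1] = 3×0 + 2×2 = 4; y[2] = 3×3 + 2×0 + 0×2 = 9; y[3] = 2×3 + 0×0 + 0×2 = 6; y[4] = 0×3 + 0×0 = 0; y[5] = 0×3 = 0

[6, 4, 9, 6, 0, 0]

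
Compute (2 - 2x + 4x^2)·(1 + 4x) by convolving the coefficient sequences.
Ascending coefficients: a = [2, -2, 4], b = [1, 4]. c[0] = 2×1 = 2; c[1] = 2×4 + -2×1 = 6; c[2] = -2×4 + 4×1 = -4; c[3] = 4×4 = 16. Result coefficients: [2, 6, -4, 16] → 2 + 6x - 4x^2 + 16x^3

2 + 6x - 4x^2 + 16x^3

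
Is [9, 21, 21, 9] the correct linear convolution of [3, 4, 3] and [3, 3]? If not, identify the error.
Recompute linear convolution of [3, 4, 3] and [3, 3]: y[0] = 3×3 = 9; y[1] = 3×3 + 4×3 = 21; y[2] = 4×3 + 3×3 = 21; y[3] = 3×3 = 9 → [9, 21, 21, 9]. Given [9, 21, 21, 9] matches, so answer: Yes

Yes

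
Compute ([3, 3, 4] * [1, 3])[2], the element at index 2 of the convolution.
Use y[k] = Σ_i a[i]·b[k-i] at k=2. y[2] = 3×3 + 4×1 = 13

13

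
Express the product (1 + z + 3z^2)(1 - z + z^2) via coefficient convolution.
Ascending coefficients: a = [1, 1, 3], b = [1, -1, 1]. c[0] = 1×1 = 1; c[1] = 1×-1 + 1×1 = 0; c[2] = 1×1 + 1×-1 + 3×1 = 3; c[3] = 1×1 + 3×-1 = -2; c[4] = 3×1 = 3. Result coefficients: [1, 0, 3, -2, 3] → 1 + 3z^2 - 2z^3 + 3z^4

1 + 3z^2 - 2z^3 + 3z^4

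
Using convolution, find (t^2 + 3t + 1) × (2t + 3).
Ascending coefficients: a = [1, 3, 1], b = [3, 2]. c[0] = 1×3 = 3; c[1] = 1×2 + 3×3 = 11; c[2] = 3×2 + 1×3 = 9; c[3] = 1×2 = 2. Result coefficients: [3, 11, 9, 2] → 2t^3 + 9t^2 + 11t + 3

2t^3 + 9t^2 + 11t + 3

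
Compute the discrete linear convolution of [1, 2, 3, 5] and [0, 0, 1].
y[0] = 1×0 = 0; y[1] = 1×0 + 2×0 = 0; y[2] = 1×1 + 2×0 + 3×0 = 1; y[3] = 2×1 + 3×0 + 5×0 = 2; y[4] = 3×1 + 5×0 = 3; y[5] = 5×1 = 5

[0, 0, 1, 2, 3, 5]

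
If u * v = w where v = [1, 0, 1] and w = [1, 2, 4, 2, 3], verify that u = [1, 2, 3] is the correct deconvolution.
Forward-compute [1, 2, 3] * [1, 0, 1]: w[0] = 1×1 = 1; w[1] = 1×0 + 2×1 = 2; w[2] = 1×1 + 2×0 + 3×1 = 4; w[3] = 2×1 + 3×0 = 2; w[4] = 3×1 = 3 → [1, 2, 4, 2, 3]. Matches given w = [1, 2, 4, 2, 3], so verified.

Verified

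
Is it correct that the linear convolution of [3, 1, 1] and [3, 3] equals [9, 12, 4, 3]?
Recompute linear convolution of [3, 1, 1] and [3, 3]: y[0] = 3×3 = 9; y[1] = 3×3 + 1×3 = 12; y[2] = 1×3 + 1×3 = 6; y[3] = 1×3 = 3 → [9, 12, 6, 3]. Compare to given [9, 12, 4, 3]: they differ at index 2: given 4, correct 6, so answer: No

No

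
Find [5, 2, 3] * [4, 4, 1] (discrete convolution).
y[0] = 5×4 = 20; y[1] = 5×4 + 2×4 = 28; y[2] = 5×1 + 2×4 + 3×4 = 25; y[3] = 2×1 + 3×4 = 14; y[4] = 3×1 = 3

[20, 28, 25, 14, 3]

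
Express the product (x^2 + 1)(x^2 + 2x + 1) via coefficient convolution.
Ascending coefficients: a = [1, 0, 1], b = [1, 2, 1]. c[0] = 1×1 = 1; c[1] = 1×2 + 0×1 = 2; c[2] = 1×1 + 0×2 + 1×1 = 2; c[3] = 0×1 + 1×2 = 2; c[4] = 1×1 = 1. Result coefficients: [1, 2, 2, 2, 1] → x^4 + 2x^3 + 2x^2 + 2x + 1

x^4 + 2x^3 + 2x^2 + 2x + 1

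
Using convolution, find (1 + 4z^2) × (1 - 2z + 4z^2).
Ascending coefficients: a = [1, 0, 4], b = [1, -2, 4]. c[0] = 1×1 = 1; c[1] = 1×-2 + 0×1 = -2; c[2] = 1×4 + 0×-2 + 4×1 = 8; c[3] = 0×4 + 4×-2 = -8; c[4] = 4×4 = 16. Result coefficients: [1, -2, 8, -8, 16] → 1 - 2z + 8z^2 - 8z^3 + 16z^4

1 - 2z + 8z^2 - 8z^3 + 16z^4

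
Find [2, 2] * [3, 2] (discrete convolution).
y[0] = 2×3 = 6; y[1] = 2×2 + 2×3 = 10; y[2] = 2×2 = 4

[6, 10, 4]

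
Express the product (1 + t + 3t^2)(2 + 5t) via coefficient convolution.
Ascending coefficients: a = [1, 1, 3], b = [2, 5]. c[0] = 1×2 = 2; c[1] = 1×5 + 1×2 = 7; c[2] = 1×5 + 3×2 = 11; c[3] = 3×5 = 15. Result coefficients: [2, 7, 11, 15] → 2 + 7t + 11t^2 + 15t^3

2 + 7t + 11t^2 + 15t^3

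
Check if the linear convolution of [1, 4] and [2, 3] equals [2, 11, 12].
Recompute linear convolution of [1, 4] and [2, 3]: y[0] = 1×2 = 2; y[1] = 1×3 + 4×2 = 11; y[2] = 4×3 = 12 → [2, 11, 12]. Given [2, 11, 12] matches, so answer: Yes

Yes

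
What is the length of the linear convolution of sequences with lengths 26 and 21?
Linear/full convolution length: m + n - 1 = 26 + 21 - 1 = 46

46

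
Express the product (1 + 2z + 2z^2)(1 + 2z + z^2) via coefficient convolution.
Ascending coefficients: a = [1, 2, 2], b = [1, 2, 1]. c[0] = 1×1 = 1; c[1] = 1×2 + 2×1 = 4; c[2] = 1×1 + 2×2 + 2×1 = 7; c[3] = 2×1 + 2×2 = 6; c[4] = 2×1 = 2. Result coefficients: [1, 4, 7, 6, 2] → 1 + 4z + 7z^2 + 6z^3 + 2z^4

1 + 4z + 7z^2 + 6z^3 + 2z^4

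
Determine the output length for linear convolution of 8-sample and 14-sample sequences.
Linear/full convolution length: m + n - 1 = 8 + 14 - 1 = 21

21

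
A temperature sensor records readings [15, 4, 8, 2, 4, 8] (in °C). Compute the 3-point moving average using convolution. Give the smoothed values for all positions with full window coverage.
3-point moving average kernel = [1, 1, 1]. Apply in 'valid' mode (full window coverage): avg[0] = (15 + 4 + 8) / 3 = 9.0; avg[1] = (4 + 8 + 2) / 3 = 4.67; avg[2] = (8 + 2 + 4) / 3 = 4.67; avg[3] = (2 + 4 + 8) / 3 = 4.67. Smoothed values: [9.0, 4.67, 4.67, 4.67]

[9.0, 4.67, 4.67, 4.67]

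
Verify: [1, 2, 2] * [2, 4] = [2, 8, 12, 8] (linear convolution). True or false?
Recompute linear convolution of [1, 2, 2] and [2, 4]: y[0] = 1×2 = 2; y[1] = 1×4 + 2×2 = 8; y[2] = 2×4 + 2×2 = 12; y[3] = 2×4 = 8 → [2, 8, 12, 8]. Given [2, 8, 12, 8] matches, so answer: Yes

Yes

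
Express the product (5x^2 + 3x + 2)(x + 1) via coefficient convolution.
Ascending coefficients: a = [2, 3, 5], b = [1, 1]. c[0] = 2×1 = 2; c[1] = 2×1 + 3×1 = 5; c[2] = 3×1 + 5×1 = 8; c[3] = 5×1 = 5. Result coefficients: [2, 5, 8, 5] → 5x^3 + 8x^2 + 5x + 2

5x^3 + 8x^2 + 5x + 2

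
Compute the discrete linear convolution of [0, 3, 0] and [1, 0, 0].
y[0] = 0×1 = 0; y[1] = 0×0 + 3×1 = 3; y[2] = 0×0 + 3×0 + 0×1 = 0; y[3] = 3×0 + 0×0 = 0; y[4] = 0×0 = 0

[0, 3, 0, 0, 0]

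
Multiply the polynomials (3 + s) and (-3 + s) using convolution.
Ascending coefficients: a = [3, 1], b = [-3, 1]. c[0] = 3×-3 = -9; c[1] = 3×1 + 1×-3 = 0; c[2] = 1×1 = 1. Result coefficients: [-9, 0, 1] → -9 + s^2

-9 + s^2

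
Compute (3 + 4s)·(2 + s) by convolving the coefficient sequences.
Ascending coefficients: a = [3, 4], b = [2, 1]. c[0] = 3×2 = 6; c[1] = 3×1 + 4×2 = 11; c[2] = 4×1 = 4. Result coefficients: [6, 11, 4] → 6 + 11s + 4s^2

6 + 11s + 4s^2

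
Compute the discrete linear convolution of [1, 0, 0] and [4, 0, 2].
y[0] = 1×4 = 4; y[1] = 1×0 + 0×4 = 0; y[2] = 1×2 + 0×0 + 0×4 = 2; y[3] = 0×2 + 0×0 = 0; y[4] = 0×2 = 0

[4, 0, 2, 0, 0]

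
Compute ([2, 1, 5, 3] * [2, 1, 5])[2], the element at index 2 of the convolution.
Use y[k] = Σ_i a[i]·b[k-i] at k=2. y[2] = 2×5 + 1×1 + 5×2 = 21

21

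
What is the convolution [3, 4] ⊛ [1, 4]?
y[0] = 3×1 = 3; y[1] = 3×4 + 4×1 = 16; y[2] = 4×4 = 16

[3, 16, 16]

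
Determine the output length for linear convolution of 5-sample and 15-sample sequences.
Linear/full convolution length: m + n - 1 = 5 + 15 - 1 = 19

19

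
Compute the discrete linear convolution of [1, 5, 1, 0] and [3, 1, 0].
y[0] = 1×3 = 3; y[1] = 1×1 + 5×3 = 16; y[2] = 1×0 + 5×1 + 1×3 = 8; y[3] = 5×0 + 1×1 + 0×3 = 1; y[4] = 1×0 + 0×1 = 0; y[5] = 0×0 = 0

[3, 16, 8, 1, 0, 0]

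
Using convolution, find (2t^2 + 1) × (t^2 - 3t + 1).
Ascending coefficients: a = [1, 0, 2], b = [1, -3, 1]. c[0] = 1×1 = 1; c[1] = 1×-3 + 0×1 = -3; c[2] = 1×1 + 0×-3 + 2×1 = 3; c[3] = 0×1 + 2×-3 = -6; c[4] = 2×1 = 2. Result coefficients: [1, -3, 3, -6, 2] → 2t^4 - 6t^3 + 3t^2 - 3t + 1

2t^4 - 6t^3 + 3t^2 - 3t + 1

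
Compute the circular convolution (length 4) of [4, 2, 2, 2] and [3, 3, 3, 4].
Use y[k] = Σ_j x[j]·h[(k-j) mod 4]. y[0] = 4×3 + 2×4 + 2×3 + 2×3 = 32; y[1] = 4×3 + 2×3 + 2×4 + 2×3 = 32; y[2] = 4×3 + 2×3 + 2×3 + 2×4 = 32; y[3] = 4×4 + 2×3 + 2×3 + 2×3 = 34. Result: [32, 32, 32, 34]

[32, 32, 32, 34]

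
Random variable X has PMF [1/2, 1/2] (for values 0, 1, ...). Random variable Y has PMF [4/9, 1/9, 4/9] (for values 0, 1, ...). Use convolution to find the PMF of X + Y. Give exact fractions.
P(X+Y=k) = Σ_i P(X=i)·P(Y=k-i) — a convolution of [1/2, 1/2] and [4/9, 1/9, 4/9]. P(X+Y=0) = (1/2)×(4/9) = 2/9; P(X+Y=1) = (1/2)×(1/9) + (1/2)×(4/9) = 1/18 + 2/9 = 5/18; P(X+Y=2) = (1/2)×(4/9) + (1/2)×(1/9) = 2/9 + 1/18 = 5/18; P(X+Y=3) = (1/2)×(4/9) = 2/9. PMF: [2/9, 5/18, 5/18, 2/9] (sums to 1 ✓)

[2/9, 5/18, 5/18, 2/9]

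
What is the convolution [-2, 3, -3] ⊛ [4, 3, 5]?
y[0] = -2×4 = -8; y[1] = -2×3 + 3×4 = 6; y[2] = -2×5 + 3×3 + -3×4 = -13; y[3] = 3×5 + -3×3 = 6; y[4] = -3×5 = -15

[-8, 6, -13, 6, -15]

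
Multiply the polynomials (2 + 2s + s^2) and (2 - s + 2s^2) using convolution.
Ascending coefficients: a = [2, 2, 1], b = [2, -1, 2]. c[0] = 2×2 = 4; c[1] = 2×-1 + 2×2 = 2; c[2] = 2×2 + 2×-1 + 1×2 = 4; c[3] = 2×2 + 1×-1 = 3; c[4] = 1×2 = 2. Result coefficients: [4, 2, 4, 3, 2] → 4 + 2s + 4s^2 + 3s^3 + 2s^4

4 + 2s + 4s^2 + 3s^3 + 2s^4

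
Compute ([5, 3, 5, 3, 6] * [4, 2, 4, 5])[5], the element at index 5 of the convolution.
Use y[k] = Σ_i a[i]·b[k-i] at k=5. y[5] = 5×5 + 3×4 + 6×2 = 49

49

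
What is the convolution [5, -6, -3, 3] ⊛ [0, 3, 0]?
y[0] = 5×0 = 0; y[1] = 5×3 + -6×0 = 15; y[2] = 5×0 + -6×3 + -3×0 = -18; y[3] = -6×0 + -3×3 + 3×0 = -9; y[4] = -3×0 + 3×3 = 9; y[5] = 3×0 = 0

[0, 15, -18, -9, 9, 0]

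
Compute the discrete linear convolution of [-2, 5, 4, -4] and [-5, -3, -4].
y[0] = -2×-5 = 10; y[1] = -2×-3 + 5×-5 = -19; y[2] = -2×-4 + 5×-3 + 4×-5 = -27; y[3] = 5×-4 + 4×-3 + -4×-5 = -12; y[4] = 4×-4 + -4×-3 = -4; y[5] = -4×-4 = 16

[10, -19, -27, -12, -4, 16]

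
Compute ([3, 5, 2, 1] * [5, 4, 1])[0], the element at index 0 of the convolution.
Use y[k] = Σ_i a[i]·b[k-i] at k=0. y[0] = 3×5 = 15

15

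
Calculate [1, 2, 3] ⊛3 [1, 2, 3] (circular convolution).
Use y[k] = Σ_j f[j]·g[(k-j) mod 3]. y[0] = 1×1 + 2×3 + 3×2 = 13; y[1] = 1×2 + 2×1 + 3×3 = 13; y[2] = 1×3 + 2×2 + 3×1 = 10. Result: [13, 13, 10]

[13, 13, 10]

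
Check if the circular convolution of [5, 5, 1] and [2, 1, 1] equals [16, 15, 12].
Recompute circular convolution of [5, 5, 1] and [2, 1, 1]: y[0] = 5×2 + 5×1 + 1×1 = 16; y[1] = 5×1 + 5×2 + 1×1 = 16; y[2] = 5×1 + 5×1 + 1×2 = 12 → [16, 16, 12]. Compare to given [16, 15, 12]: they differ at index 1: given 15, correct 16, so answer: No

No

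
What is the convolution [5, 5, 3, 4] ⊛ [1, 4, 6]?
y[0] = 5×1 = 5; y[1] = 5×4 + 5×1 = 25; y[2] = 5×6 + 5×4 + 3×1 = 53; y[3] = 5×6 + 3×4 + 4×1 = 46; y[4] = 3×6 + 4×4 = 34; y[5] = 4×6 = 24

[5, 25, 53, 46, 34, 24]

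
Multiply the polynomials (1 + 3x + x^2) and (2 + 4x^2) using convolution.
Ascending coefficients: a = [1, 3, 1], b = [2, 0, 4]. c[0] = 1×2 = 2; c[1] = 1×0 + 3×2 = 6; c[2] = 1×4 + 3×0 + 1×2 = 6; c[3] = 3×4 + 1×0 = 12; c[4] = 1×4 = 4. Result coefficients: [2, 6, 6, 12, 4] → 2 + 6x + 6x^2 + 12x^3 + 4x^4

2 + 6x + 6x^2 + 12x^3 + 4x^4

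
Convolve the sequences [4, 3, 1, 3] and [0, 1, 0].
y[0] = 4×0 = 0; y[1] = 4×1 + 3×0 = 4; y[2] = 4×0 + 3×1 + 1×0 = 3; y[3] = 3×0 + 1×1 + 3×0 = 1; y[4] = 1×0 + 3×1 = 3; y[5] = 3×0 = 0

[0, 4, 3, 1, 3, 0]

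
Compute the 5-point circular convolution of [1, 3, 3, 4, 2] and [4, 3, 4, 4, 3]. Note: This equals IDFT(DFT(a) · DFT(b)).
Either evaluate y[k] = Σ_j a[j]·b[(k-j) mod 5] directly, or use IDFT(DFT(a) · DFT(b)). y[0] = 1×4 + 3×3 + 3×4 + 4×4 + 2×3 = 47; y[1] = 1×3 + 3×4 + 3×3 + 4×4 + 2×4 = 48; y[2] = 1×4 + 3×3 + 3×4 + 4×3 + 2×4 = 45; y[3] = 1×4 + 3×4 + 3×3 + 4×4 + 2×3 = 47; y[4] = 1×3 + 3×4 + 3×4 + 4×3 + 2×4 = 47. Result: [47, 48, 45, 47, 47]

[47, 48, 45, 47, 47]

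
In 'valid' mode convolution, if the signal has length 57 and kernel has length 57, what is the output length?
'Valid' mode counts only positions where the kernel fully overlaps the signal: m - n + 1 = 57 - 57 + 1 = 1

1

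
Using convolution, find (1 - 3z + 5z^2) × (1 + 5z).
Ascending coefficients: a = [1, -3, 5], b = [1, 5]. c[0] = 1×1 = 1; c[1] = 1×5 + -3×1 = 2; c[2] = -3×5 + 5×1 = -10; c[3] = 5×5 = 25. Result coefficients: [1, 2, -10, 25] → 1 + 2z - 10z^2 + 25z^3

1 + 2z - 10z^2 + 25z^3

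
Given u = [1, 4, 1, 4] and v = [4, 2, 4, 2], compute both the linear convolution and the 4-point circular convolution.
Linear: y_lin[0] = 1×4 = 4; y_lin[1] = 1×2 + 4×4 = 18; y_lin[2] = 1×4 + 4×2 + 1×4 = 16; y_lin[3] = 1×2 + 4×4 + 1×2 + 4×4 = 36; y_lin[4] = 4×2 + 1×4 + 4×2 = 20; y_lin[5] = 1×2 + 4×4 = 18; y_lin[6] = 4×2 = 8 → [4, 18, 16, 36, 20, 18, 8]. Circular (length 4): y[0] = 1×4 + 4×2 + 1×4 + 4×2 = 24; y[1] = 1×2 + 4×4 + 1×2 + 4×4 = 36; y[2] = 1×4 + 4×2 + 1×4 + 4×2 = 24; y[3] = 1×2 + 4×4 + 1×2 + 4×4 = 36 → [24, 36, 24, 36]

Linear: [4, 18, 16, 36, 20, 18, 8], Circular: [24, 36, 24, 36]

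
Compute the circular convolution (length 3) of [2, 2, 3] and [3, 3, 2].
Use y[k] = Σ_j s[j]·t[(k-j) mod 3]. y[0] = 2×3 + 2×2 + 3×3 = 19; y[1] = 2×3 + 2×3 + 3×2 = 18; y[2] = 2×2 + 2×3 + 3×3 = 19. Result: [19, 18, 19]

[19, 18, 19]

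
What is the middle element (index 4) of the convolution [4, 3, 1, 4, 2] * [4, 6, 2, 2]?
Use y[k] = Σ_i a[i]·b[k-i] at k=4. y[4] = 3×2 + 1×2 + 4×6 + 2×4 = 40

40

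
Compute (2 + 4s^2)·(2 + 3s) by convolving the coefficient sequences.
Ascending coefficients: a = [2, 0, 4], b = [2, 3]. c[0] = 2×2 = 4; c[1] = 2×3 + 0×2 = 6; c[2] = 0×3 + 4×2 = 8; c[3] = 4×3 = 12. Result coefficients: [4, 6, 8, 12] → 4 + 6s + 8s^2 + 12s^3

4 + 6s + 8s^2 + 12s^3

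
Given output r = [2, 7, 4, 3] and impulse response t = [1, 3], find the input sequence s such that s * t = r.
Deconvolve r=[2, 7, 4, 3] by t=[1, 3]. Since t[0]=1, solve forward: s[0] = r[0] / 1 = 2; s[1] = (r[1] - 2×3) / 1 = 1; s[2] = (r[2] - 1×3) / 1 = 1. So s = [2, 1, 1]. Check by forward convolution: r[0] = 2×1 = 2; r[1] = 2×3 + 1×1 = 7; r[2] = 1×3 + 1×1 = 4; r[3] = 1×3 = 3

[2, 1, 1]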